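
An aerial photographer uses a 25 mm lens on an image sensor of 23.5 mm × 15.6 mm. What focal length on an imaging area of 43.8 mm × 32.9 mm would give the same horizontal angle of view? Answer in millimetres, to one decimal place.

46.6 mm

Equal angle of view means equal width/f ratio, so f₂ = f₁ · (width₂/width₁) = 25 × 43.8/23.5.
f₂ = 25 × 1.86383 ≈ 46.596 mm.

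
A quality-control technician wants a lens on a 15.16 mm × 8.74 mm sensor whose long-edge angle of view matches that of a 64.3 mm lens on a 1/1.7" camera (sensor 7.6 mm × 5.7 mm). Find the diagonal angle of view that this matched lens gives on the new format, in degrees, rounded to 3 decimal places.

Equal long-edge AOV ⇒ f₂ = f₁ · 15.16/7.6 = 64.3 × 1.99474 ≈ 128.2616 mm.
Sensor diagonal = √(15.16² + 8.74²) = √306.2132 ≈ 17.4989 mm.
Diagonal AOV on the new format = 2·arctan(17.4989 / (2 × 128.2616)) = 2·arctan(0.06822) ≈ 7.8049°.

7.805°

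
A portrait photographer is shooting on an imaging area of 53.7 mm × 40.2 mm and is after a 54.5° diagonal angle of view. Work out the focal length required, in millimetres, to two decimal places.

65.12 mm

Sensor diagonal = √(53.7² + 40.2²) = √4499.7300 ≈ 67.0800 mm.
From α = 2·arctan(d/2f) we get f = d / (2·tan(α/2)).
With d = 67.0800 mm and α/2 = 27.25°, tan(α/2) ≈ 0.51503, so f ≈ 67.0800 / 1.03007 ≈ 65.1220 mm.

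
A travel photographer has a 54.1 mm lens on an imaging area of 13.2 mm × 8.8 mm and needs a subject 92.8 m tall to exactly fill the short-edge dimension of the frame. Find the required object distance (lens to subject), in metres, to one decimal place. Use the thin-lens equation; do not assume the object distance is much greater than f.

W: 92.8 m = 92800 mm.
Magnification m = h/W = dᵢ/dₒ; combined with 1/f = 1/dₒ + 1/dᵢ this gives dₒ = f·(1 + W/h).
dₒ = 54.1 mm × (1 + 92800/8.8) = 54.1 × 10546.4545 ≈ 570563.191 mm = 570.563 m.

570.6 m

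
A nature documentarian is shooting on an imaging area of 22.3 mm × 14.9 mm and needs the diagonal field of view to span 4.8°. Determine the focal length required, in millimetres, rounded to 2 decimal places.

319.95 mm

Sensor diagonal = √(22.3² + 14.9²) = √719.3000 ≈ 26.8198 mm.
From α = 2·arctan(d/2f) we get f = d / (2·tan(α/2)).
With d = 26.8198 mm and α/2 = 2.4°, tan(α/2) ≈ 0.04191, so f ≈ 26.8198 / 0.08382 ≈ 319.9501 mm.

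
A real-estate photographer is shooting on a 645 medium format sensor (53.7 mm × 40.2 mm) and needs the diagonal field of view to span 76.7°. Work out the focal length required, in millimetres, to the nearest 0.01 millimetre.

42.39 mm

Sensor diagonal = √(53.7² + 40.2²) = √4499.7300 ≈ 67.0800 mm.
From α = 2·arctan(d/2f) we get f = d / (2·tan(α/2)).
With d = 67.0800 mm and α/2 = 38.35°, tan(α/2) ≈ 0.79117, so f ≈ 67.0800 / 1.58234 ≈ 42.3929 mm.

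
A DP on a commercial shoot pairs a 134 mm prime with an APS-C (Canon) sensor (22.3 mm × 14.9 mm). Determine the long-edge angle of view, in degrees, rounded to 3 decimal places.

Angle of view α = 2·arctan(w/2f) with w = 22.3 mm and f = 134 mm.
w/2f = 0.08321; arctan(0.08321) ≈ 4.7566°, so α ≈ 9.5131°.

9.513°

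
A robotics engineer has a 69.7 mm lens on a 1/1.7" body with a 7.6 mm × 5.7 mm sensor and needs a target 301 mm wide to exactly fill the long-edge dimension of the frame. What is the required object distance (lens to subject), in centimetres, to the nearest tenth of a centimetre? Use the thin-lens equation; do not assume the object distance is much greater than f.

283.0 cm

Magnification m = w/W = dᵢ/dₒ; combined with 1/f = 1/dₒ + 1/dᵢ this gives dₒ = f·(1 + W/w).
dₒ = 69.7 mm × (1 + 301/7.6) = 69.7 × 40.6053 ≈ 2830.187 mm = 283.019 cm.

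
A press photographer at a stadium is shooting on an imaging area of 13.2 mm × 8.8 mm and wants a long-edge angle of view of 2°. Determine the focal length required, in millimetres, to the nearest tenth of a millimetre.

378.1 mm

From α = 2·arctan(w/2f) we get f = w / (2·tan(α/2)).
With w = 13.2 mm and α/2 = 1°, tan(α/2) ≈ 0.01746, so f ≈ 13.2 / 0.03491 ≈ 378.1137 mm.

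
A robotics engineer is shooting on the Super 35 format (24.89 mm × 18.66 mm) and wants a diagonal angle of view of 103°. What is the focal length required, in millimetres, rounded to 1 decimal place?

Sensor diagonal = √(24.89² + 18.66²) = √967.7077 ≈ 31.1080 mm.
From α = 2·arctan(d/2f) we get f = d / (2·tan(α/2)).
With d = 31.1080 mm and α/2 = 51.5°, tan(α/2) ≈ 1.25717, so f ≈ 31.1080 / 2.51434 ≈ 12.3722 mm.

12.4 mm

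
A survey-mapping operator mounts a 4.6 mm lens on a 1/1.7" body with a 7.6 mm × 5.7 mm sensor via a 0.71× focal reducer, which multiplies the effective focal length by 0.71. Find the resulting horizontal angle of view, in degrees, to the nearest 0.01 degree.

98.64°

Effective focal length f = 4.6 × 0.71 = 3.266 mm.
α = 2·arctan(7.6 / (2 × 3.266)) = 2·arctan(1.16350) ≈ 98.6436°.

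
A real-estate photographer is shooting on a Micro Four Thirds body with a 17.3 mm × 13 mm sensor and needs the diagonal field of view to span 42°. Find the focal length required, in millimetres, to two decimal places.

28.19 mm

Sensor diagonal = √(17.3² + 13²) = √468.2900 ≈ 21.6400 mm.
From α = 2·arctan(d/2f) we get f = d / (2·tan(α/2)).
With d = 21.6400 mm and α/2 = 21°, tan(α/2) ≈ 0.38386, so f ≈ 21.6400 / 0.76773 ≈ 28.1871 mm.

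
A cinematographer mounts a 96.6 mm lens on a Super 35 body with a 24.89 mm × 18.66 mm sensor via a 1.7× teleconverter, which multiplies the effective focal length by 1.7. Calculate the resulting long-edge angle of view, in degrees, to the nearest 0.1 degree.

8.7°

Effective focal length f = 96.6 × 1.7 = 164.22 mm.
α = 2·arctan(24.89 / (2 × 164.22)) = 2·arctan(0.07578) ≈ 8.6675°.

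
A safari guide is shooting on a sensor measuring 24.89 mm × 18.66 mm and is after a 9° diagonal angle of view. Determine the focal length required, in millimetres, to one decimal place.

Sensor diagonal = √(24.89² + 18.66²) = √967.7077 ≈ 31.1080 mm.
From α = 2·arctan(d/2f) we get f = d / (2·tan(α/2)).
With d = 31.1080 mm and α/2 = 4.5°, tan(α/2) ≈ 0.07870, so f ≈ 31.1080 / 0.15740 ≈ 197.6323 mm.

197.6 mm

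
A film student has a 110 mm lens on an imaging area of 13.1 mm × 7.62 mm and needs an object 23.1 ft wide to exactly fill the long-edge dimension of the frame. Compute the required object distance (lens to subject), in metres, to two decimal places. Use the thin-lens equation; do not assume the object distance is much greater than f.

W: 23.1 ft × 304.8 mm/ft = 7040.88 mm.
Magnification m = w/W = dᵢ/dₒ; combined with 1/f = 1/dₒ + 1/dᵢ this gives dₒ = f·(1 + W/w).
dₒ = 110 mm × (1 + 7040.88/13.1) = 110 × 538.4717 ≈ 59231.891 mm = 59.2319 m.

59.23 m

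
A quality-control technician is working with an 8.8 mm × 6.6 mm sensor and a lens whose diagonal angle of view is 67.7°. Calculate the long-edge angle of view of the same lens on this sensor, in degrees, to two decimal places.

Sensor diagonal = √(8.8² + 6.6²) = √121.0000 ≈ 11.0000 mm.
From the diagonal AOV: f = 11.0000 / (2·tan(33.85°)) = 11.0000 / 1.34141 ≈ 8.2003 mm.
Long-edge AOV = 2·arctan(8.8 / (2 × 8.2003)) = 2·arctan(0.53656) ≈ 56.4329°.

56.43°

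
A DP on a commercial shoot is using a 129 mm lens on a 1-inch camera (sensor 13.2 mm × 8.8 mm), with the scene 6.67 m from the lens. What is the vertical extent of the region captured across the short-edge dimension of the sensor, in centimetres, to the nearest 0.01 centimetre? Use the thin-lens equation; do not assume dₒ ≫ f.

44.62 cm

dₒ: 6.67 m = 6670 mm.
Similar triangles through the lens centre give W/dₒ = h/dᵢ; with 1/f = 1/dₒ + 1/dᵢ this gives W = h·(dₒ − f)/f.
W = 8.8 mm × (6670 − 129) / 129 = 8.8 × 50.7054 ≈ 446.208 mm = 44.6208 cm.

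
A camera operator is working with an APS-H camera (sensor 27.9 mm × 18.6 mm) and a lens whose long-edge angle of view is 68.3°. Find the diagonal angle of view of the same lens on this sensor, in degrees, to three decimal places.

From the long-edge AOV: f = 27.9 / (2·tan(34.15°)) = 27.9 / 1.35665 ≈ 20.5654 mm.
Sensor diagonal = √(27.9² + 18.6²) = √1124.3700 ≈ 33.5316 mm.
Diagonal AOV = 2·arctan(33.5316 / (2 × 20.5654)) = 2·arctan(0.81524) ≈ 78.3769°.

78.377°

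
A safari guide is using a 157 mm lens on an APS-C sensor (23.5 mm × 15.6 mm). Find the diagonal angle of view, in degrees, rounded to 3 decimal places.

Sensor diagonal = √(23.5² + 15.6²) = √795.6100 ≈ 28.2066 mm.
Angle of view α = 2·arctan(d/2f) with d = 28.2066 mm and f = 157 mm.
d/2f = 0.08983; arctan(0.08983) ≈ 5.1331°, so α ≈ 10.2662°.

10.266°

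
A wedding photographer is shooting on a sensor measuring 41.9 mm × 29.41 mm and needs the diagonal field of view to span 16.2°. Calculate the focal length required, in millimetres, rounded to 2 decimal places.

179.84 mm

Sensor diagonal = √(41.9² + 29.41²) = √2620.5581 ≈ 51.1914 mm.
From α = 2·arctan(d/2f) we get f = d / (2·tan(α/2)).
With d = 51.1914 mm and α/2 = 8.1°, tan(α/2) ≈ 0.14232, so f ≈ 51.1914 / 0.28464 ≈ 179.8447 mm.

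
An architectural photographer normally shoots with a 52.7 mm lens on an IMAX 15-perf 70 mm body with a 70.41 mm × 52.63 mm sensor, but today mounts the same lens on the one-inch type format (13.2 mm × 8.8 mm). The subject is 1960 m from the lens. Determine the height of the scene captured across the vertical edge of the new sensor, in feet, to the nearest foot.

1074 ft

The focal length stays 52.7 mm; the relevant sensor dimension is now h = 8.8 mm. Object distance dₒ = 1960 m = 1.96e+06 mm.
Thin-lens field height W = h·(dₒ − f)/f = 8.8 × (1.96e+06 − 52.7)/52.7 ≈ 327277.728 mm = 327277.728/304.8 ft = 1073.75 ft.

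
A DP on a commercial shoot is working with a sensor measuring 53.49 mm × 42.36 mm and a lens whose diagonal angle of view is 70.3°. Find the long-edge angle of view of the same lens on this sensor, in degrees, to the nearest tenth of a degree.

57.8°

Sensor diagonal = √(53.49² + 42.36²) = √4655.5497 ≈ 68.2316 mm.
From the diagonal AOV: f = 68.2316 / (2·tan(35.15°)) = 68.2316 / 1.40823 ≈ 48.4519 mm.
Long-edge AOV = 2·arctan(53.49 / (2 × 48.4519)) = 2·arctan(0.55199) ≈ 57.7965°.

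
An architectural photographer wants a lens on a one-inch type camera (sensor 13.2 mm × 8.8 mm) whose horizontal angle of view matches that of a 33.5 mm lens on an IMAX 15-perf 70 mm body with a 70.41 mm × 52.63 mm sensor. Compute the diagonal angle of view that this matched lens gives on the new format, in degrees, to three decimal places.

Equal horizontal AOV ⇒ f₂ = f₁ · 13.2/70.41 = 33.5 × 0.18747 ≈ 6.2804 mm.
Sensor diagonal = √(13.2² + 8.8²) = √251.6800 ≈ 15.8644 mm.
Diagonal AOV on the new format = 2·arctan(15.8644 / (2 × 6.2804)) = 2·arctan(1.26302) ≈ 103.2589°.

103.259°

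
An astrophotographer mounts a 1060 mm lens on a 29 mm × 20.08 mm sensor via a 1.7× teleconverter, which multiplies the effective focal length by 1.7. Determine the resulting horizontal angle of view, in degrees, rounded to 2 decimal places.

0.92°

Effective focal length f = 1060 × 1.7 = 1802 mm.
α = 2·arctan(29 / (2 × 1802)) = 2·arctan(0.00805) ≈ 0.9221°.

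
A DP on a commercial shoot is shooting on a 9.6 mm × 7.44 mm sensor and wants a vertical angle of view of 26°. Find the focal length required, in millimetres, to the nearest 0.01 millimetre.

From α = 2·arctan(h/2f) we get f = h / (2·tan(α/2)).
With h = 7.44 mm and α/2 = 13°, tan(α/2) ≈ 0.23087, so f ≈ 7.44 / 0.46174 ≈ 16.1131 mm.

16.11 mm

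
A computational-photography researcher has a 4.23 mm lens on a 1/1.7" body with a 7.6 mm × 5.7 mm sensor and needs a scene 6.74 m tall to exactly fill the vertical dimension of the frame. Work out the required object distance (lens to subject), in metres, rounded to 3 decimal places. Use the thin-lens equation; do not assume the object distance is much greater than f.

W: 6.74 m = 6740 mm.
Magnification m = h/W = dᵢ/dₒ; combined with 1/f = 1/dₒ + 1/dᵢ this gives dₒ = f·(1 + W/h).
dₒ = 4.23 mm × (1 + 6740/5.7) = 4.23 × 1183.4561 ≈ 5006.019 mm = 5.00602 m.

5.006 m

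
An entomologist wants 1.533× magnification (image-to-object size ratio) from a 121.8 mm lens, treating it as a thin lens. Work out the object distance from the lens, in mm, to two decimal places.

201.25 mm

With m = dᵢ/dₒ and 1/f = 1/dₒ + 1/dᵢ, substituting dᵢ = m·dₒ gives 1/f = (1 + 1/m)/dₒ, hence dₒ = f·(1 + 1/m).
dₒ = 121.8 × (1 + 1/1.533) = 121.8 × 1.65232 ≈ 201.252 mm.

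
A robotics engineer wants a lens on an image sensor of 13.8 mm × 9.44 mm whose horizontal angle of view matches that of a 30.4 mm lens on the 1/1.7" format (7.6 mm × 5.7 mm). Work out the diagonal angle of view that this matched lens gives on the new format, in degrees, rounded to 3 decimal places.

Equal horizontal AOV ⇒ f₂ = f₁ · 13.8/7.6 = 30.4 × 1.81579 ≈ 55.2000 mm.
Sensor diagonal = √(13.8² + 9.44²) = √279.5536 ≈ 16.7199 mm.
Diagonal AOV on the new format = 2·arctan(16.7199 / (2 × 55.2000)) = 2·arctan(0.15145) ≈ 17.2238°.

17.224°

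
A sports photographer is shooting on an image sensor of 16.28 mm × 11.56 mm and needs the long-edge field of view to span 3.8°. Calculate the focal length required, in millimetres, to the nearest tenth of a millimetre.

245.4 mm

From α = 2·arctan(w/2f) we get f = w / (2·tan(α/2)).
With w = 16.28 mm and α/2 = 1.9°, tan(α/2) ≈ 0.03317, so f ≈ 16.28 / 0.06635 ≈ 245.3772 mm.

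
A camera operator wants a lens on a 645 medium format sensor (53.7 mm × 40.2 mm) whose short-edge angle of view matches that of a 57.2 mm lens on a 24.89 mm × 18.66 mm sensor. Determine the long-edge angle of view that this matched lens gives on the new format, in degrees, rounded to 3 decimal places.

24.584°

Equal short-edge AOV ⇒ f₂ = f₁ · 40.2/18.66 = 57.2 × 2.15434 ≈ 123.2283 mm.
Long-edge AOV on the new format = 2·arctan(53.7 / (2 × 123.2283)) = 2·arctan(0.21789) ≈ 24.5839°.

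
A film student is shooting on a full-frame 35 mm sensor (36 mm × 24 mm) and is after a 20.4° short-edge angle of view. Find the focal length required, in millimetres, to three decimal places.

66.693 mm

From α = 2·arctan(h/2f) we get f = h / (2·tan(α/2)).
With h = 24 mm and α/2 = 10.2°, tan(α/2) ≈ 0.17993, so f ≈ 24 / 0.35986 ≈ 66.6932 mm.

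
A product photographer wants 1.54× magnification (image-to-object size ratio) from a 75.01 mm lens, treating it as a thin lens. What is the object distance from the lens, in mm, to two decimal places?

With m = dᵢ/dₒ and 1/f = 1/dₒ + 1/dᵢ, substituting dᵢ = m·dₒ gives 1/f = (1 + 1/m)/dₒ, hence dₒ = f·(1 + 1/m).
dₒ = 75.01 × (1 + 1/1.54) = 75.01 × 1.64935 ≈ 123.718 mm.

123.72 mm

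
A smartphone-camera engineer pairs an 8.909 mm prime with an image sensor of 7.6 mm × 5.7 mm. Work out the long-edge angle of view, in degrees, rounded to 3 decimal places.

Angle of view α = 2·arctan(w/2f) with w = 7.6 mm and f = 8.909 mm.
w/2f = 0.42653; arctan(0.42653) ≈ 23.0999°, so α ≈ 46.1999°.

46.200°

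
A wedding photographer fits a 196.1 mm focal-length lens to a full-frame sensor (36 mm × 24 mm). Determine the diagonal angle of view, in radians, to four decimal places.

Sensor diagonal = √(36² + 24²) = √1872.0000 ≈ 43.2666 mm.
Angle of view α = 2·arctan(d/2f) with d = 43.2666 mm and f = 196.1 mm.
d/2f = 0.11032; arctan(0.11032) ≈ 0.1099 rad, so α ≈ 0.2197 rad.

0.2197 rad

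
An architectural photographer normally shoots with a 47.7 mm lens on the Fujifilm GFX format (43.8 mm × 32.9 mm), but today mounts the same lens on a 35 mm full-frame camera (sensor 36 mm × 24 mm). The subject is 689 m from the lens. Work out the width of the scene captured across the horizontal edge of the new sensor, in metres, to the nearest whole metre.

520 m

The focal length stays 47.7 mm; the relevant sensor dimension is now w = 36 mm. Object distance dₒ = 689 m = 689000 mm.
Thin-lens field width W = w·(dₒ − f)/f = 36 × (689000 − 47.7)/47.7 ≈ 519964.000 mm = 519.964 m.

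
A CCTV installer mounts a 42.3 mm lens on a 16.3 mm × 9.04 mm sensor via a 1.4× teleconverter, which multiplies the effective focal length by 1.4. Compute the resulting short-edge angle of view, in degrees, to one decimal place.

8.7°

Effective focal length f = 42.3 × 1.4 = 59.22 mm.
α = 2·arctan(9.04 / (2 × 59.22)) = 2·arctan(0.07633) ≈ 8.7293°.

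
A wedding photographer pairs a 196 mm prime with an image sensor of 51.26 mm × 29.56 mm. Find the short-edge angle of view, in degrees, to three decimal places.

8.625°

Angle of view α = 2·arctan(h/2f) with h = 29.56 mm and f = 196 mm.
h/2f = 0.07541; arctan(0.07541) ≈ 4.3124°, so α ≈ 8.6248°.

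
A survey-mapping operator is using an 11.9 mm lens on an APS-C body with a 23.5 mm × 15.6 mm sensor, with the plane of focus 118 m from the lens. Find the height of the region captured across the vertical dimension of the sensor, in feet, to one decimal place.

507.5 ft

dₒ: 118 m = 118000 mm.
Similar triangles through the lens centre give W/dₒ = h/dᵢ; with 1/f = 1/dₒ + 1/dᵢ this gives W = h·(dₒ − f)/f.
W = 15.6 mm × (118000 − 11.9) / 11.9 = 15.6 × 9914.9664 ≈ 154673.476 mm = 154673.476/304.8 ft = 507.459 ft.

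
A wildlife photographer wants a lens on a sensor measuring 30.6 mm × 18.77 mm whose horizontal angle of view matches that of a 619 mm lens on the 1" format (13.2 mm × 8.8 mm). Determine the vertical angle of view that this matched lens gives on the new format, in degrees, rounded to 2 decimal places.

0.75°

Equal horizontal AOV ⇒ f₂ = f₁ · 30.6/13.2 = 619 × 2.31818 ≈ 1434.9545 mm.
Vertical AOV on the new format = 2·arctan(18.77 / (2 × 1434.9545)) = 2·arctan(0.00654) ≈ 0.7494°.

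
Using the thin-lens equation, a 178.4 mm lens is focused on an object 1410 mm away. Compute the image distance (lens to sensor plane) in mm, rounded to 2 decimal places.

1/dᵢ = 1/f − 1/dₒ = 1/178.4 − 1/1410 = 0.0048962 mm⁻¹.
dᵢ = 1/0.0048962 ≈ 204.2416 mm.

204.24 mm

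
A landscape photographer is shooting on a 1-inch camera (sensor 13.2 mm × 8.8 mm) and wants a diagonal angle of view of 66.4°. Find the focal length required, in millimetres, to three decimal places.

12.122 mm

Sensor diagonal = √(13.2² + 8.8²) = √251.6800 ≈ 15.8644 mm.
From α = 2·arctan(d/2f) we get f = d / (2·tan(α/2)).
With d = 15.8644 mm and α/2 = 33.2°, tan(α/2) ≈ 0.65438, so f ≈ 15.8644 / 1.30876 ≈ 12.1217 mm.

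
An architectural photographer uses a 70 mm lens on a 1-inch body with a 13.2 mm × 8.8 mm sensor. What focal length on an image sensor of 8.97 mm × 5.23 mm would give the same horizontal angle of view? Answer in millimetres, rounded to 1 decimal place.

Equal angle of view means equal width/f ratio, so f₂ = f₁ · (width₂/width₁) = 70 × 8.97/13.2.
f₂ = 70 × 0.67955 ≈ 47.568 mm.

47.6 mm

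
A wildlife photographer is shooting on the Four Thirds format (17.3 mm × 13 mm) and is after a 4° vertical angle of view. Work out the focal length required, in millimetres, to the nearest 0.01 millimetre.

From α = 2·arctan(h/2f) we get f = h / (2·tan(α/2)).
With h = 13 mm and α/2 = 2°, tan(α/2) ≈ 0.03492, so f ≈ 13 / 0.06984 ≈ 186.1356 mm.

186.14 mm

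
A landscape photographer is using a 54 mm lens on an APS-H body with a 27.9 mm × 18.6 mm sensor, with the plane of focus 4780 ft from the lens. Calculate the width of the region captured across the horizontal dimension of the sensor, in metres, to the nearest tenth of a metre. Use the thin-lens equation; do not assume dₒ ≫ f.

752.7 m

dₒ: 4780 ft × 304.8 mm/ft = 1456943.95 mm.
Similar triangles through the lens centre give W/dₒ = w/dᵢ; with 1/f = 1/dₒ + 1/dᵢ this gives W = w·(dₒ − f)/f.
W = 27.9 mm × (1.45694e+06 − 54) / 54 = 27.9 × 26979.4436 ≈ 752726.476 mm = 752.726 m.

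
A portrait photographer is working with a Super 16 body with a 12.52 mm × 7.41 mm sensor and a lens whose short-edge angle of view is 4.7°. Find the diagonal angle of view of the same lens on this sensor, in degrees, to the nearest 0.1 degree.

From the short-edge AOV: f = 7.41 / (2·tan(2.35°)) = 7.41 / 0.08208 ≈ 90.2816 mm.
Sensor diagonal = √(12.52² + 7.41²) = √211.6585 ≈ 14.5485 mm.
Diagonal AOV = 2·arctan(14.5485 / (2 × 90.2816)) = 2·arctan(0.08057) ≈ 9.2131°.

9.2°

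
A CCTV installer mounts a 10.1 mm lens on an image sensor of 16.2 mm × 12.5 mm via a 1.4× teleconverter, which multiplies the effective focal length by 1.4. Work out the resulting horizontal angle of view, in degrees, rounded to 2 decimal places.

59.61°

Effective focal length f = 10.1 × 1.4 = 14.14 mm.
α = 2·arctan(16.2 / (2 × 14.14)) = 2·arctan(0.57284) ≈ 59.6119°.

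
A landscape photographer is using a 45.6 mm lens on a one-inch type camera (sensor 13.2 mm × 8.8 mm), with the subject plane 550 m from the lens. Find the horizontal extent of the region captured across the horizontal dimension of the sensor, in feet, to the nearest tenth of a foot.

dₒ: 550 m = 550000 mm.
Similar triangles through the lens centre give W/dₒ = w/dᵢ; with 1/f = 1/dₒ + 1/dᵢ this gives W = w·(dₒ − f)/f.
W = 13.2 mm × (550000 − 45.6) / 45.6 = 13.2 × 12060.4035 ≈ 159197.326 mm = 159197.326/304.8 ft = 522.301 ft.

522.3 ft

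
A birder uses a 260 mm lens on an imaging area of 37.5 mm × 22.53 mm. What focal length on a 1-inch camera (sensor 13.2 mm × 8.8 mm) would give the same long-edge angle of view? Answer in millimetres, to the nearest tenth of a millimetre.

91.5 mm

Equal angle of view means equal width/f ratio, so f₂ = f₁ · (width₂/width₁) = 260 × 13.2/37.5.
f₂ = 260 × 0.35200 ≈ 91.520 mm.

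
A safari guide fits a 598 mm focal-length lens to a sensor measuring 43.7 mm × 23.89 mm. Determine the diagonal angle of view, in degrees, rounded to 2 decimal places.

Sensor diagonal = √(43.7² + 23.89²) = √2480.4221 ≈ 49.8038 mm.
Angle of view α = 2·arctan(d/2f) with d = 49.8038 mm and f = 598 mm.
d/2f = 0.04164; arctan(0.04164) ≈ 2.3845°, so α ≈ 4.7691°.

4.77°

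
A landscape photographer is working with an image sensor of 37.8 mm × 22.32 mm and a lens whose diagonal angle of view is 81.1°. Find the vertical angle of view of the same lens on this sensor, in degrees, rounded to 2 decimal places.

47.02°

Sensor diagonal = √(37.8² + 22.32²) = √1927.0224 ≈ 43.8979 mm.
From the diagonal AOV: f = 43.8979 / (2·tan(40.55°)) = 43.8979 / 1.71118 ≈ 25.6535 mm.
Vertical AOV = 2·arctan(22.32 / (2 × 25.6535)) = 2·arctan(0.43503) ≈ 47.0208°.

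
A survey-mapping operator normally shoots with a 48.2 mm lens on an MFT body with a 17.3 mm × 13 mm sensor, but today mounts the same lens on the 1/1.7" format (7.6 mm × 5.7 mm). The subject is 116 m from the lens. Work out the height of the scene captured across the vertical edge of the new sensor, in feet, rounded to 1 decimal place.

The focal length stays 48.2 mm; the relevant sensor dimension is now h = 5.7 mm. Object distance dₒ = 116 m = 116000 mm.
Thin-lens field height W = h·(dₒ − f)/f = 5.7 × (116000 − 48.2)/48.2 ≈ 13712.142 mm = 13712.142/304.8 ft = 44.9873 ft.

45.0 ft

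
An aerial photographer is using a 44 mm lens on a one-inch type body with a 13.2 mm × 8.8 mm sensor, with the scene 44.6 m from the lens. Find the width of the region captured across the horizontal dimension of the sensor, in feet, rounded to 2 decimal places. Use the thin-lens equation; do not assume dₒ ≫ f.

43.85 ft

dₒ: 44.6 m = 44600 mm.
Similar triangles through the lens centre give W/dₒ = w/dᵢ; with 1/f = 1/dₒ + 1/dᵢ this gives W = w·(dₒ − f)/f.
W = 13.2 mm × (44600 − 44) / 44 = 13.2 × 1012.6364 ≈ 13366.800 mm = 13366.800/304.8 ft = 43.8543 ft.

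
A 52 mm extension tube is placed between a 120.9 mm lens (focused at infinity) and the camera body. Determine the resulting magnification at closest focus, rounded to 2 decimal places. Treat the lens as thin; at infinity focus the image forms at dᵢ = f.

0.43×

The tube moves the image plane from f to f + e, so dᵢ = 120.9 + 52 = 172.9 mm. Focus is achieved when 1/f = 1/dₒ + 1/dᵢ, giving dₒ = 1/(1/f − 1/(f+e)).
Magnification m = dᵢ/dₒ = (f+e)·(1/f − 1/(f+e)) = e/f = 52/120.9 ≈ 0.4301.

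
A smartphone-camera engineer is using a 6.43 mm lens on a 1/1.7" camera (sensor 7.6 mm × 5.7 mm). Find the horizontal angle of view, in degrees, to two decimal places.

Angle of view α = 2·arctan(w/2f) with w = 7.6 mm and f = 6.43 mm.
w/2f = 0.59098; arctan(0.59098) ≈ 30.5822°, so α ≈ 61.1645°.

61.16°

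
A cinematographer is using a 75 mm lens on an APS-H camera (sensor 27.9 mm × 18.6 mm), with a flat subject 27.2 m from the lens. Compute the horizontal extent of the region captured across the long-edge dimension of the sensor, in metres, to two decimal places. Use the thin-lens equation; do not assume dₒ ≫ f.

10.09 m

dₒ: 27.2 m = 27200 mm.
Similar triangles through the lens centre give W/dₒ = w/dᵢ; with 1/f = 1/dₒ + 1/dᵢ this gives W = w·(dₒ − f)/f.
W = 27.9 mm × (27200 − 75) / 75 = 27.9 × 361.6667 ≈ 10090.500 mm = 10.0905 m.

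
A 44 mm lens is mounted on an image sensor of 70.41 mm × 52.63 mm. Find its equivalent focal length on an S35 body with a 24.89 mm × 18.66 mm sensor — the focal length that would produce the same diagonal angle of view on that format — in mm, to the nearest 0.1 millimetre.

Sensor diagonal = √(70.41² + 52.63²) = √7727.4850 ≈ 87.9061 mm.
Sensor diagonal = √(24.89² + 18.66²) = √967.7077 ≈ 31.1080 mm.
Equal angle of view means equal diagonal/f ratio, so f₂ = f₁ · (diagonal₂/diagonal₁) = 44 × 31.1080/87.9061.
f₂ = 44 × 0.35388 ≈ 15.571 mm.

15.6 mm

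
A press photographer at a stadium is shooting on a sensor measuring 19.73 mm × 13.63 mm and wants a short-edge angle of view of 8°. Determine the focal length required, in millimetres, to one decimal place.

97.5 mm

From α = 2·arctan(h/2f) we get f = h / (2·tan(α/2)).
With h = 13.63 mm and α/2 = 4°, tan(α/2) ≈ 0.06993, so f ≈ 13.63 / 0.13985 ≈ 97.4590 mm.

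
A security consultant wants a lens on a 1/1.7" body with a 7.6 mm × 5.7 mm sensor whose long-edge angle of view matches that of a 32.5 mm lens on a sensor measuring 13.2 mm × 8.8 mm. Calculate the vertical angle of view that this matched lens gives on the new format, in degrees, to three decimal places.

17.320°

Equal long-edge AOV ⇒ f₂ = f₁ · 7.6/13.2 = 32.5 × 0.57576 ≈ 18.7121 mm.
Vertical AOV on the new format = 2·arctan(5.7 / (2 × 18.7121)) = 2·arctan(0.15231) ≈ 17.3201°.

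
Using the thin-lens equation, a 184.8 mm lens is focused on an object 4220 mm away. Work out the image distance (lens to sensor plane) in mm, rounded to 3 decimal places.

193.263 mm

1/dᵢ = 1/f − 1/dₒ = 1/184.8 − 1/4220 = 0.0051743 mm⁻¹.
dᵢ = 1/0.0051743 ≈ 193.2633 mm.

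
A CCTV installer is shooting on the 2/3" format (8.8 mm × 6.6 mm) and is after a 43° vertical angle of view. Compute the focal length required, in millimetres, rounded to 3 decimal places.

8.378 mm

From α = 2·arctan(h/2f) we get f = h / (2·tan(α/2)).
With h = 6.6 mm and α/2 = 21.5°, tan(α/2) ≈ 0.39391, so f ≈ 6.6 / 0.78782 ≈ 8.3775 mm.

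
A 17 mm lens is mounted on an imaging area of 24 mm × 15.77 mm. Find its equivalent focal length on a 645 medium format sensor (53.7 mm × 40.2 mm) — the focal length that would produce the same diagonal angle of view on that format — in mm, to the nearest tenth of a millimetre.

39.7 mm

Sensor diagonal = √(24² + 15.77²) = √824.6929 ≈ 28.7175 mm.
Sensor diagonal = √(53.7² + 40.2²) = √4499.7300 ≈ 67.0800 mm.
Equal angle of view means equal diagonal/f ratio, so f₂ = f₁ · (diagonal₂/diagonal₁) = 17 × 67.0800/28.7175.
f₂ = 17 × 2.33586 ≈ 39.710 mm.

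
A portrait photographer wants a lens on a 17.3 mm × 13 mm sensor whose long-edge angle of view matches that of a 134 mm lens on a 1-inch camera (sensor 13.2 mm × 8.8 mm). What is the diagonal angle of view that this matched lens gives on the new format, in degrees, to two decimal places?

Equal long-edge AOV ⇒ f₂ = f₁ · 17.3/13.2 = 134 × 1.31061 ≈ 175.6212 mm.
Sensor diagonal = √(17.3² + 13²) = √468.2900 ≈ 21.6400 mm.
Diagonal AOV on the new format = 2·arctan(21.6400 / (2 × 175.6212)) = 2·arctan(0.06161) ≈ 7.0511°.

7.05°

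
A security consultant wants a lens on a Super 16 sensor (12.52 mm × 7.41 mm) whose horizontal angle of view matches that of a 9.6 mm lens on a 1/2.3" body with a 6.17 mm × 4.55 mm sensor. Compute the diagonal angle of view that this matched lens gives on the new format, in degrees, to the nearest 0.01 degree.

40.95°

Equal horizontal AOV ⇒ f₂ = f₁ · 12.52/6.17 = 9.6 × 2.02917 ≈ 19.4801 mm.
Sensor diagonal = √(12.52² + 7.41²) = √211.6585 ≈ 14.5485 mm.
Diagonal AOV on the new format = 2·arctan(14.5485 / (2 × 19.4801)) = 2·arctan(0.37342) ≈ 40.9533°.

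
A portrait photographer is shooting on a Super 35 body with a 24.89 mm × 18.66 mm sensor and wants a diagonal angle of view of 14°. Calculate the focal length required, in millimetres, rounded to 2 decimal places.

Sensor diagonal = √(24.89² + 18.66²) = √967.7077 ≈ 31.1080 mm.
From α = 2·arctan(d/2f) we get f = d / (2·tan(α/2)).
With d = 31.1080 mm and α/2 = 7°, tan(α/2) ≈ 0.12278, so f ≈ 31.1080 / 0.24557 ≈ 126.6772 mm.

126.68 mm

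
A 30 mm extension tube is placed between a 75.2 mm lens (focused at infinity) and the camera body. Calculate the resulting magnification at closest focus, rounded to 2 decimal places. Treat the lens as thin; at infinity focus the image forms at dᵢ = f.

The tube moves the image plane from f to f + e, so dᵢ = 75.2 + 30 = 105.2 mm. Focus is achieved when 1/f = 1/dₒ + 1/dᵢ, giving dₒ = 1/(1/f − 1/(f+e)).
Magnification m = dᵢ/dₒ = (f+e)·(1/f − 1/(f+e)) = e/f = 30/75.2 ≈ 0.3989.

0.40×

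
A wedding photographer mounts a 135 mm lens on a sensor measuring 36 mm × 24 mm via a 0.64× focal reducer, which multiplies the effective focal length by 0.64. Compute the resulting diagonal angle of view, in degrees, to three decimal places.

Effective focal length f = 135 × 0.64 = 86.4 mm.
Sensor diagonal = √(36² + 24²) = √1872.0000 ≈ 43.2666 mm.
α = 2·arctan(43.267 / (2 × 86.4)) = 2·arctan(0.25039) ≈ 28.1141°.

28.114°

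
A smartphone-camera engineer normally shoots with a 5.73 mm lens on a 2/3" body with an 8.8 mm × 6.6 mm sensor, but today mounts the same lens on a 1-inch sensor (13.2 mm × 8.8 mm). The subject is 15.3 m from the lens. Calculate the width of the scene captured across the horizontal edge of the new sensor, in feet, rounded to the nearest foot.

The focal length stays 5.73 mm; the relevant sensor dimension is now w = 13.2 mm. Object distance dₒ = 15.3 m = 15300 mm.
Thin-lens field width W = w·(dₒ − f)/f = 13.2 × (15300 − 5.73)/5.73 ≈ 35232.873 mm = 35232.873/304.8 ft = 115.593 ft.

116 ft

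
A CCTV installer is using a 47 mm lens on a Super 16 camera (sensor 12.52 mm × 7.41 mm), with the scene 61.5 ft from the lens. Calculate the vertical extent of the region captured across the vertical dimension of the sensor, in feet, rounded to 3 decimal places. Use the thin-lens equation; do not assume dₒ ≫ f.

9.672 ft

dₒ: 61.5 ft × 304.8 mm/ft = 18745.20 mm.
Similar triangles through the lens centre give W/dₒ = h/dᵢ; with 1/f = 1/dₒ + 1/dᵢ this gives W = h·(dₒ − f)/f.
W = 7.41 mm × (18745.2 − 47) / 47 = 7.41 × 397.8340 ≈ 2947.950 mm = 2947.950/304.8 ft = 9.67175 ft.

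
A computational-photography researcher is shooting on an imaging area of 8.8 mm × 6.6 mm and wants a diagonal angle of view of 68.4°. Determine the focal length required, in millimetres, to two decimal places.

Sensor diagonal = √(8.8² + 6.6²) = √121.0000 ≈ 11.0000 mm.
From α = 2·arctan(d/2f) we get f = d / (2·tan(α/2)).
With d = 11.0000 mm and α/2 = 34.2°, tan(α/2) ≈ 0.67960, so f ≈ 11.0000 / 1.35920 ≈ 8.0930 mm.

8.09 mm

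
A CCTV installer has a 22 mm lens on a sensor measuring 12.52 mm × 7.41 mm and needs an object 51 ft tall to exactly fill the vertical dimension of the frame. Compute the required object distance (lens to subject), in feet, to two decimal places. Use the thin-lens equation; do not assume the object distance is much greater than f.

W: 51 ft × 304.8 mm/ft = 15544.80 mm.
Magnification m = h/W = dᵢ/dₒ; combined with 1/f = 1/dₒ + 1/dᵢ this gives dₒ = f·(1 + W/h).
dₒ = 22 mm × (1 + 15544.8/7.41) = 22 × 2098.8137 ≈ 46173.901 mm = 46173.901/304.8 ft = 151.489 ft.

151.49 ft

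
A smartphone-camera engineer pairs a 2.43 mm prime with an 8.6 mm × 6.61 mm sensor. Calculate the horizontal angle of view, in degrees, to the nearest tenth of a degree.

Angle of view α = 2·arctan(w/2f) with w = 8.6 mm and f = 2.43 mm.
w/2f = 1.76955; arctan(1.76955) ≈ 60.5285°, so α ≈ 121.0570°.

121.1°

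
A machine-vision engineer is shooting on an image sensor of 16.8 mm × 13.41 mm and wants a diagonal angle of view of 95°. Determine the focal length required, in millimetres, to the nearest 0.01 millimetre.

9.85 mm

Sensor diagonal = √(16.8² + 13.41²) = √462.0681 ≈ 21.4958 mm.
From α = 2·arctan(d/2f) we get f = d / (2·tan(α/2)).
With d = 21.4958 mm and α/2 = 47.5°, tan(α/2) ≈ 1.09131, so f ≈ 21.4958 / 2.18262 ≈ 9.8486 mm.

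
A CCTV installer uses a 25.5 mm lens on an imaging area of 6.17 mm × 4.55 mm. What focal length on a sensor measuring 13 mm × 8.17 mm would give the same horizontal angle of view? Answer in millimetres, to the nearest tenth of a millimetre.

Equal angle of view means equal width/f ratio, so f₂ = f₁ · (width₂/width₁) = 25.5 × 13/6.17.
f₂ = 25.5 × 2.10697 ≈ 53.728 mm.

53.7 mm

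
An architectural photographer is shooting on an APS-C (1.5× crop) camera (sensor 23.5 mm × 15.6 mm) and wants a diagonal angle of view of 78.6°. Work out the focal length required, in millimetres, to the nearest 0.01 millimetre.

17.23 mm

Sensor diagonal = √(23.5² + 15.6²) = √795.6100 ≈ 28.2066 mm.
From α = 2·arctan(d/2f) we get f = d / (2·tan(α/2)).
With d = 28.2066 mm and α/2 = 39.3°, tan(α/2) ≈ 0.81849, so f ≈ 28.2066 / 1.63698 ≈ 17.2308 mm.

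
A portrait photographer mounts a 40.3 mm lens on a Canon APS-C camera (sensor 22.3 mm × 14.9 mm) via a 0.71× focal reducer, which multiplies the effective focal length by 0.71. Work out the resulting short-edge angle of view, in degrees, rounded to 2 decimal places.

29.19°

Effective focal length f = 40.3 × 0.71 = 28.613 mm.
α = 2·arctan(14.9 / (2 × 28.613)) = 2·arctan(0.26037) ≈ 29.1883°.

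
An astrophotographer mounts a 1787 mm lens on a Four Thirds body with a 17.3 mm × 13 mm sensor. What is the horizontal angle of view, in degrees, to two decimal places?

0.55°

Angle of view α = 2·arctan(w/2f) with w = 17.3 mm and f = 1787 mm.
w/2f = 0.00484; arctan(0.00484) ≈ 0.2773°, so α ≈ 0.5547°.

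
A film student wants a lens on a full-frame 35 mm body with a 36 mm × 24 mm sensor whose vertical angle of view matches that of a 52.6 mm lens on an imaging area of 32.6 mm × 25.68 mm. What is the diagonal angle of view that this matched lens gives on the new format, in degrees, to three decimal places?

47.506°

Equal vertical AOV ⇒ f₂ = f₁ · 24/25.68 = 52.6 × 0.93458 ≈ 49.1589 mm.
Sensor diagonal = √(36² + 24²) = √1872.0000 ≈ 43.2666 mm.
Diagonal AOV on the new format = 2·arctan(43.2666 / (2 × 49.1589)) = 2·arctan(0.44007) ≈ 47.5056°.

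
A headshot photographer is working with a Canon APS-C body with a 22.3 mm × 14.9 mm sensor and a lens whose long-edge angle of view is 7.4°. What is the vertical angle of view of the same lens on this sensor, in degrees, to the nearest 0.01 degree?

From the long-edge AOV: f = 22.3 / (2·tan(3.7°)) = 22.3 / 0.12933 ≈ 172.4215 mm.
Vertical AOV = 2·arctan(14.9 / (2 × 172.4215)) = 2·arctan(0.04321) ≈ 4.9482°.

4.95°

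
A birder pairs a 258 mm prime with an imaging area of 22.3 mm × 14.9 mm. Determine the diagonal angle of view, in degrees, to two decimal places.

Sensor diagonal = √(22.3² + 14.9²) = √719.3000 ≈ 26.8198 mm.
Angle of view α = 2·arctan(d/2f) with d = 26.8198 mm and f = 258 mm.
d/2f = 0.05198; arctan(0.05198) ≈ 2.9753°, so α ≈ 5.9507°.

5.95°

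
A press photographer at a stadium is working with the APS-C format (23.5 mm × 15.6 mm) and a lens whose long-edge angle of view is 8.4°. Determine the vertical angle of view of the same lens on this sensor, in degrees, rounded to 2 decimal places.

5.58°

From the long-edge AOV: f = 23.5 / (2·tan(4.2°)) = 23.5 / 0.14687 ≈ 160.0046 mm.
Vertical AOV = 2·arctan(15.6 / (2 × 160.0046)) = 2·arctan(0.04875) ≈ 5.5818°.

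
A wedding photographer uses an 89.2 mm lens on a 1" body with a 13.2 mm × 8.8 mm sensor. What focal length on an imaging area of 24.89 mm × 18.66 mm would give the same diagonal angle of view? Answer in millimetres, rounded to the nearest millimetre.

175 mm

Sensor diagonal = √(13.2² + 8.8²) = √251.6800 ≈ 15.8644 mm.
Sensor diagonal = √(24.89² + 18.66²) = √967.7077 ≈ 31.1080 mm.
Equal angle of view means equal diagonal/f ratio, so f₂ = f₁ · (diagonal₂/diagonal₁) = 89.2 × 31.1080/15.8644.
f₂ = 89.2 × 1.96087 ≈ 174.909 mm.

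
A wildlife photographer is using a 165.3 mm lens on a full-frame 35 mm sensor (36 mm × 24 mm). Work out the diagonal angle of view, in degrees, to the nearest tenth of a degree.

14.9°

Sensor diagonal = √(36² + 24²) = √1872.0000 ≈ 43.2666 mm.
Angle of view α = 2·arctan(d/2f) with d = 43.2666 mm and f = 165.3 mm.
d/2f = 0.13087; arctan(0.13087) ≈ 7.4561°, so α ≈ 14.9122°.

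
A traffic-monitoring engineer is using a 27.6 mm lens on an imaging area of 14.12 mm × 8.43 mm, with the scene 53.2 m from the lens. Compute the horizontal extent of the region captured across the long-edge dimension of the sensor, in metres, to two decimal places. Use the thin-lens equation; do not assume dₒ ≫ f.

dₒ: 53.2 m = 53200 mm.
Similar triangles through the lens centre give W/dₒ = w/dᵢ; with 1/f = 1/dₒ + 1/dᵢ this gives W = w·(dₒ − f)/f.
W = 14.12 mm × (53200 − 27.6) / 27.6 = 14.12 × 1926.5362 ≈ 27202.692 mm = 27.2027 m.

27.20 m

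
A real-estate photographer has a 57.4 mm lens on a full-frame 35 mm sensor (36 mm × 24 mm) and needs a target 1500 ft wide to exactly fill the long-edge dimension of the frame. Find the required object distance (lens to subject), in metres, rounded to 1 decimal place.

729.0 m

W: 1500 ft × 304.8 mm/ft = 457199.99 mm.
Magnification m = w/W = dᵢ/dₒ; combined with 1/f = 1/dₒ + 1/dᵢ this gives dₒ = f·(1 + W/w).
dₒ = 57.4 mm × (1 + 457200/36) = 57.4 × 12700.9996 ≈ 729037.377 mm = 729.037 m.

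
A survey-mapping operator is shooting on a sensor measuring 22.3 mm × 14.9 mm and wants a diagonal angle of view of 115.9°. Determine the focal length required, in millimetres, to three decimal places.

8.396 mm

Sensor diagonal = √(22.3² + 14.9²) = √719.3000 ≈ 26.8198 mm.
From α = 2·arctan(d/2f) we get f = d / (2·tan(α/2)).
With d = 26.8198 mm and α/2 = 57.95°, tan(α/2) ≈ 1.59723, so f ≈ 26.8198 / 3.19446 ≈ 8.3957 mm.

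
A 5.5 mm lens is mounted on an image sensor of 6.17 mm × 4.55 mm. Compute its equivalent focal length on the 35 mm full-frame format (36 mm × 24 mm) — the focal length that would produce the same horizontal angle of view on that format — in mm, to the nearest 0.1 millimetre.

Equal angle of view means equal width/f ratio, so f₂ = f₁ · (width₂/width₁) = 5.5 × 36/6.17.
f₂ = 5.5 × 5.83468 ≈ 32.091 mm.

32.1 mm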